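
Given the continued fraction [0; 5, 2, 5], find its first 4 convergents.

Using the convergent recurrence p_i = a_i*p_{i-1} + p_{i-2}, q_i = a_i*q_{i-1} + q_{i-2} with p_{-2}=0, p_{-1}=1, q_{-2}=1, q_{-1}=0:
  i=0: a_0=0, p_0 = 0*1 + 0 = 0, q_0 = 0*0 + 1 = 1.
  i=1: a_1=5, p_1 = 5*0 + 1 = 1, q_1 = 5*1 + 0 = 5.
  i=2: a_2=2, p_2 = 2*1 + 0 = 2, q_2 = 2*5 + 1 = 11.
  i=3: a_3=5, p_3 = 5*2 + 1 = 11, q_3 = 5*11 + 5 = 60.

0/1, 1/5, 2/11, 11/60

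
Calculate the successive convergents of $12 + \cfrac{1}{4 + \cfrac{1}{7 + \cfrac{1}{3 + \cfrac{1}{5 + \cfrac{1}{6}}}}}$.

12/1, 49/4, 355/29, 1114/91, 5925/484, 36664/2995

Using the convergent recurrence p_i = a_i*p_{i-1} + p_{i-2}, q_i = a_i*q_{i-1} + q_{i-2} with p_{-2}=0, p_{-1}=1, q_{-2}=1, q_{-1}=0:
  i=0: a_0=12, p_0 = 12*1 + 0 = 12, q_0 = 12*0 + 1 = 1.
  i=1: a_1=4, p_1 = 4*12 + 1 = 49, q_1 = 4*1 + 0 = 4.
  i=2: a_2=7, p_2 = 7*49 + 12 = 355, q_2 = 7*4 + 1 = 29.
  i=3: a_3=3, p_3 = 3*355 + 49 = 1114, q_3 = 3*29 + 4 = 91.
  i=4: a_4=5, p_4 = 5*1114 + 355 = 5925, q_4 = 5*91 + 29 = 484.
  i=5: a_5=6, p_5 = 6*5925 + 1114 = 36664, q_5 = 6*484 + 91 = 2995.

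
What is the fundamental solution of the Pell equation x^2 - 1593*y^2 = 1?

First expand sqrt(1593) as a continued fraction. With x_i = (sqrt(1593) + m_i)/d_i and (m_0, d_0) = (0, 1): a_0 = floor(sqrt(1593)) = 39, since 39^2 = 1521 <= 1593 < 1600 = 40^2.
Iterate m_{i+1} = d_i*a_i - m_i, d_{i+1} = (1593 - m_{i+1}^2)/d_i, a_{i+1} = floor((a_0 + m_{i+1})/d_{i+1}):
  m_1 = 1*39 - 0 = 39, d_1 = (1593 - 39^2)/1 = 72/1 = 72, a_1 = floor((39 + 39)/72) = 1.
  m_2 = 72*1 - 39 = 33, d_2 = (1593 - 33^2)/72 = 504/72 = 7, a_2 = floor((39 + 33)/7) = 10.
  m_3 = 7*10 - 33 = 37, d_3 = (1593 - 37^2)/7 = 224/7 = 32, a_3 = floor((39 + 37)/32) = 2.
  m_4 = 32*2 - 37 = 27, d_4 = (1593 - 27^2)/32 = 864/32 = 27, a_4 = floor((39 + 27)/27) = 2.
  m_5 = 27*2 - 27 = 27, d_5 = (1593 - 27^2)/27 = 864/27 = 32, a_5 = floor((39 + 27)/32) = 2.
  m_6 = 32*2 - 27 = 37, d_6 = (1593 - 37^2)/32 = 224/32 = 7, a_6 = floor((39 + 37)/7) = 10.
  m_7 = 7*10 - 37 = 33, d_7 = (1593 - 33^2)/7 = 504/7 = 72, a_7 = floor((39 + 33)/72) = 1.
  m_8 = 72*1 - 33 = 39, d_8 = (1593 - 39^2)/72 = 72/72 = 1, a_8 = floor((39 + 39)/1) = 78.
  m_9 = 1*78 - 39 = 39, d_9 = (1593 - 39^2)/1 = 72/1 = 72: (m_9, d_9) = (m_1, d_1) = (39, 72), so from here the quotients repeat a_1, ..., a_8; the period length is 8.
So sqrt(1593) = [39; (1, 10, 2, 2, 2, 10, 1, 78)] with period length k = 8.
k is even, so the fundamental solution of x^2 - 1593y^2 = 1 is (p_{k-1}, q_{k-1}) = (p_7, q_7); compute convergents through index 7.
Convergents (p_i = a_i*p_{i-1} + p_{i-2}, q_i = a_i*q_{i-1} + q_{i-2} with p_{-2}=0, p_{-1}=1, q_{-2}=1, q_{-1}=0):
  i=0: a_0=39, p_0 = 39*1 + 0 = 39, q_0 = 39*0 + 1 = 1.
  i=1: a_1=1, p_1 = 1*39 + 1 = 40, q_1 = 1*1 + 0 = 1.
  i=2: a_2=10, p_2 = 10*40 + 39 = 439, q_2 = 10*1 + 1 = 11.
  i=3: a_3=2, p_3 = 2*439 + 40 = 918, q_3 = 2*11 + 1 = 23.
  i=4: a_4=2, p_4 = 2*918 + 439 = 2275, q_4 = 2*23 + 11 = 57.
  i=5: a_5=2, p_5 = 2*2275 + 918 = 5468, q_5 = 2*57 + 23 = 137.
  i=6: a_6=10, p_6 = 10*5468 + 2275 = 56955, q_6 = 10*137 + 57 = 1427.
  i=7: a_7=1, p_7 = 1*56955 + 5468 = 62423, q_7 = 1*1427 + 137 = 1564.
Check: 62423^2 - 1593*1564^2 = 3896630929 - 3896630928 = 1, so (x, y) = (62423, 1564) solves the equation, and by the theorem it is the least positive solution.

(x, y) = (62423, 1564)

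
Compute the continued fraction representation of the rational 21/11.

Run the Euclidean algorithm on 21 and 11; the successive quotients are the partial quotients a_0, a_1, ... (each step inverts the fractional part left over by the previous one):
  21 = 1*11 + 10, so a_0 = 1.
  11 = 1*10 + 1, so a_1 = 1.
  10 = 10*1 + 0, so a_2 = 10.
The remainder reaches 0 after 3 divisions, so the expansion has 3 partial quotients, read off in order.

[1; 1, 10]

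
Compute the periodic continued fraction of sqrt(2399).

[48; (1, 47, 1, 96)]

Write x_i = (sqrt(2399) + m_i)/d_i with (m_0, d_0) = (0, 1). a_0 = floor(sqrt(2399)) = 48, since 48^2 = 2304 <= 2399 < 2401 = 49^2.
Iterate m_{i+1} = d_i*a_i - m_i, d_{i+1} = (2399 - m_{i+1}^2)/d_i, a_{i+1} = floor((a_0 + m_{i+1})/d_{i+1}):
  m_1 = 1*48 - 0 = 48, d_1 = (2399 - 48^2)/1 = 95/1 = 95, a_1 = floor((48 + 48)/95) = 1.
  m_2 = 95*1 - 48 = 47, d_2 = (2399 - 47^2)/95 = 190/95 = 2, a_2 = floor((48 + 47)/2) = 47.
  m_3 = 2*47 - 47 = 47, d_3 = (2399 - 47^2)/2 = 190/2 = 95, a_3 = floor((48 + 47)/95) = 1.
  m_4 = 95*1 - 47 = 48, d_4 = (2399 - 48^2)/95 = 95/95 = 1, a_4 = floor((48 + 48)/1) = 96.
  m_5 = 1*96 - 48 = 48, d_5 = (2399 - 48^2)/1 = 95/1 = 95: (m_5, d_5) = (m_1, d_1) = (48, 95), so from here the quotients repeat a_1, ..., a_4; the period length is 4.
Hence the expansion of sqrt(2399) is a_0 = 48 followed by the repeating block 1, 47, 1, 96 (period 4).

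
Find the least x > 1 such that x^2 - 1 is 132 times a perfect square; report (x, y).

First expand sqrt(132) as a continued fraction. With x_i = (sqrt(132) + m_i)/d_i and (m_0, d_0) = (0, 1): a_0 = floor(sqrt(132)) = 11, since 11^2 = 121 <= 132 < 144 = 12^2.
Iterate m_{i+1} = d_i*a_i - m_i, d_{i+1} = (132 - m_{i+1}^2)/d_i, a_{i+1} = floor((a_0 + m_{i+1})/d_{i+1}):
  m_1 = 1*11 - 0 = 11, d_1 = (132 - 11^2)/1 = 11/1 = 11, a_1 = floor((11 + 11)/11) = 2.
  m_2 = 11*2 - 11 = 11, d_2 = (132 - 11^2)/11 = 11/11 = 1, a_2 = floor((11 + 11)/1) = 22.
  m_3 = 1*22 - 11 = 11, d_3 = (132 - 11^2)/1 = 11/1 = 11: (m_3, d_3) = (m_1, d_1) = (11, 11), so from here the quotients repeat a_1, a_2; the period length is 2.
So sqrt(132) = [11; (2, 22)] with period length k = 2.
k is even, so the fundamental solution of x^2 - 132y^2 = 1 is (p_{k-1}, q_{k-1}) = (p_1, q_1); compute convergents through index 1.
Convergents (p_i = a_i*p_{i-1} + p_{i-2}, q_i = a_i*q_{i-1} + q_{i-2} with p_{-2}=0, p_{-1}=1, q_{-2}=1, q_{-1}=0):
  i=0: a_0=11, p_0 = 11*1 + 0 = 11, q_0 = 11*0 + 1 = 1.
  i=1: a_1=2, p_1 = 2*11 + 1 = 23, q_1 = 2*1 + 0 = 2.
Check: 23^2 - 132*2^2 = 529 - 528 = 1, so (x, y) = (23, 2) solves the equation, and by the theorem it is the least positive solution.

(x, y) = (23, 2)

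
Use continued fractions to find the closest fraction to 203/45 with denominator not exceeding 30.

Expand x = 203/45 as a continued fraction with the Euclidean algorithm:
  203 = 4*45 + 23, so a_0 = 4.
  45 = 1*23 + 22, so a_1 = 1.
  23 = 1*22 + 1, so a_2 = 1.
  22 = 22*1 + 0, so a_3 = 22.
so x = [4; 1, 1, 22].
Convergents (p_i = a_i*p_{i-1} + p_{i-2}, q_i = a_i*q_{i-1} + q_{i-2} with p_{-2}=0, p_{-1}=1, q_{-2}=1, q_{-1}=0), until the denominator exceeds 30:
  i=0: a_0=4, p_0 = 4*1 + 0 = 4, q_0 = 4*0 + 1 = 1.
  i=1: a_1=1, p_1 = 1*4 + 1 = 5, q_1 = 1*1 + 0 = 1.
  i=2: a_2=1, p_2 = 1*5 + 4 = 9, q_2 = 1*1 + 1 = 2.
  i=3: a_3=22, p_3 = 22*9 + 5 = 203, q_3 = 22*2 + 1 = 45.
q_3 = 45 > 30, so the last convergent with denominator <= 30 is p_2/q_2 = 9/2.
The closest fraction with denominator <= 30 is either p_2/q_2 or the intermediate fraction (k*p_2 + p_1)/(k*q_2 + q_1) with the largest k >= 1 whose denominator stays <= 30; these approach x as k grows, and every other convergent or intermediate fraction in range is farther away.
Largest k: floor((30 - q_1)/q_2) = floor((30 - 1)/2) = 14.
That gives (14*9 + 5)/(14*2 + 1) = 131/29.
Compare the errors: |x - 9/2| = |203*2 - 9*45|/(45*2) = 1/90, and |x - 131/29| = |203*29 - 131*45|/(45*29) = 8/1305.
Cross-multiplying, 8*90 = 720 < 1305 = 1*1305, so 8/1305 is smaller: the intermediate fraction 131/29 is closer to x than 9/2.

131/29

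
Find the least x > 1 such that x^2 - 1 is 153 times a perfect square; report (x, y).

First expand sqrt(153) as a continued fraction. With x_i = (sqrt(153) + m_i)/d_i and (m_0, d_0) = (0, 1): a_0 = floor(sqrt(153)) = 12, since 12^2 = 144 <= 153 < 169 = 13^2.
Iterate m_{i+1} = d_i*a_i - m_i, d_{i+1} = (153 - m_{i+1}^2)/d_i, a_{i+1} = floor((a_0 + m_{i+1})/d_{i+1}):
  m_1 = 1*12 - 0 = 12, d_1 = (153 - 12^2)/1 = 9/1 = 9, a_1 = floor((12 + 12)/9) = 2.
  m_2 = 9*2 - 12 = 6, d_2 = (153 - 6^2)/9 = 117/9 = 13, a_2 = floor((12 + 6)/13) = 1.
  m_3 = 13*1 - 6 = 7, d_3 = (153 - 7^2)/13 = 104/13 = 8, a_3 = floor((12 + 7)/8) = 2.
  m_4 = 8*2 - 7 = 9, d_4 = (153 - 9^2)/8 = 72/8 = 9, a_4 = floor((12 + 9)/9) = 2.
  m_5 = 9*2 - 9 = 9, d_5 = (153 - 9^2)/9 = 72/9 = 8, a_5 = floor((12 + 9)/8) = 2.
  m_6 = 8*2 - 9 = 7, d_6 = (153 - 7^2)/8 = 104/8 = 13, a_6 = floor((12 + 7)/13) = 1.
  m_7 = 13*1 - 7 = 6, d_7 = (153 - 6^2)/13 = 117/13 = 9, a_7 = floor((12 + 6)/9) = 2.
  m_8 = 9*2 - 6 = 12, d_8 = (153 - 12^2)/9 = 9/9 = 1, a_8 = floor((12 + 12)/1) = 24.
  m_9 = 1*24 - 12 = 12, d_9 = (153 - 12^2)/1 = 9/1 = 9: (m_9, d_9) = (m_1, d_1) = (12, 9), so from here the quotients repeat a_1, ..., a_8; the period length is 8.
So sqrt(153) = [12; (2, 1, 2, 2, 2, 1, 2, 24)] with period length k = 8.
k is even, so the fundamental solution of x^2 - 153y^2 = 1 is (p_{k-1}, q_{k-1}) = (p_7, q_7); compute convergents through index 7.
Convergents (p_i = a_i*p_{i-1} + p_{i-2}, q_i = a_i*q_{i-1} + q_{i-2} with p_{-2}=0, p_{-1}=1, q_{-2}=1, q_{-1}=0):
  i=0: a_0=12, p_0 = 12*1 + 0 = 12, q_0 = 12*0 + 1 = 1.
  i=1: a_1=2, p_1 = 2*12 + 1 = 25, q_1 = 2*1 + 0 = 2.
  i=2: a_2=1, p_2 = 1*25 + 12 = 37, q_2 = 1*2 + 1 = 3.
  i=3: a_3=2, p_3 = 2*37 + 25 = 99, q_3 = 2*3 + 2 = 8.
  i=4: a_4=2, p_4 = 2*99 + 37 = 235, q_4 = 2*8 + 3 = 19.
  i=5: a_5=2, p_5 = 2*235 + 99 = 569, q_5 = 2*19 + 8 = 46.
  i=6: a_6=1, p_6 = 1*569 + 235 = 804, q_6 = 1*46 + 19 = 65.
  i=7: a_7=2, p_7 = 2*804 + 569 = 2177, q_7 = 2*65 + 46 = 176.
Check: 2177^2 - 153*176^2 = 4739329 - 4739328 = 1, so (x, y) = (2177, 176) solves the equation, and by the theorem it is the least positive solution.

(x, y) = (2177, 176)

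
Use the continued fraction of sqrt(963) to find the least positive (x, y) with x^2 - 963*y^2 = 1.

(x, y) = (962, 31)

First expand sqrt(963) as a continued fraction. With x_i = (sqrt(963) + m_i)/d_i and (m_0, d_0) = (0, 1): a_0 = floor(sqrt(963)) = 31, since 31^2 = 961 <= 963 < 1024 = 32^2.
Iterate m_{i+1} = d_i*a_i - m_i, d_{i+1} = (963 - m_{i+1}^2)/d_i, a_{i+1} = floor((a_0 + m_{i+1})/d_{i+1}):
  m_1 = 1*31 - 0 = 31, d_1 = (963 - 31^2)/1 = 2/1 = 2, a_1 = floor((31 + 31)/2) = 31.
  m_2 = 2*31 - 31 = 31, d_2 = (963 - 31^2)/2 = 2/2 = 1, a_2 = floor((31 + 31)/1) = 62.
  m_3 = 1*62 - 31 = 31, d_3 = (963 - 31^2)/1 = 2/1 = 2: (m_3, d_3) = (m_1, d_1) = (31, 2), so from here the quotients repeat a_1, a_2; the period length is 2.
So sqrt(963) = [31; (31, 62)] with period length k = 2.
k is even, so the fundamental solution of x^2 - 963y^2 = 1 is (p_{k-1}, q_{k-1}) = (p_1, q_1); compute convergents through index 1.
Convergents (p_i = a_i*p_{i-1} + p_{i-2}, q_i = a_i*q_{i-1} + q_{i-2} with p_{-2}=0, p_{-1}=1, q_{-2}=1, q_{-1}=0):
  i=0: a_0=31, p_0 = 31*1 + 0 = 31, q_0 = 31*0 + 1 = 1.
  i=1: a_1=31, p_1 = 31*31 + 1 = 962, q_1 = 31*1 + 0 = 31.
Check: 962^2 - 963*31^2 = 925444 - 925443 = 1, so (x, y) = (962, 31) solves the equation, and by the theorem it is the least positive solution.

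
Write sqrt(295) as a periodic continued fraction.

[17; (5, 1, 2, 3, 2, 6, 2, 3, 2, 1, 5, 34)]

Write x_i = (sqrt(295) + m_i)/d_i with (m_0, d_0) = (0, 1). a_0 = floor(sqrt(295)) = 17, since 17^2 = 289 <= 295 < 324 = 18^2.
Iterate m_{i+1} = d_i*a_i - m_i, d_{i+1} = (295 - m_{i+1}^2)/d_i, a_{i+1} = floor((a_0 + m_{i+1})/d_{i+1}):
  m_1 = 1*17 - 0 = 17, d_1 = (295 - 17^2)/1 = 6/1 = 6, a_1 = floor((17 + 17)/6) = 5.
  m_2 = 6*5 - 17 = 13, d_2 = (295 - 13^2)/6 = 126/6 = 21, a_2 = floor((17 + 13)/21) = 1.
  m_3 = 21*1 - 13 = 8, d_3 = (295 - 8^2)/21 = 231/21 = 11, a_3 = floor((17 + 8)/11) = 2.
  m_4 = 11*2 - 8 = 14, d_4 = (295 - 14^2)/11 = 99/11 = 9, a_4 = floor((17 + 14)/9) = 3.
  m_5 = 9*3 - 14 = 13, d_5 = (295 - 13^2)/9 = 126/9 = 14, a_5 = floor((17 + 13)/14) = 2.
  m_6 = 14*2 - 13 = 15, d_6 = (295 - 15^2)/14 = 70/14 = 5, a_6 = floor((17 + 15)/5) = 6.
  m_7 = 5*6 - 15 = 15, d_7 = (295 - 15^2)/5 = 70/5 = 14, a_7 = floor((17 + 15)/14) = 2.
  m_8 = 14*2 - 15 = 13, d_8 = (295 - 13^2)/14 = 126/14 = 9, a_8 = floor((17 + 13)/9) = 3.
  m_9 = 9*3 - 13 = 14, d_9 = (295 - 14^2)/9 = 99/9 = 11, a_9 = floor((17 + 14)/11) = 2.
  m_10 = 11*2 - 14 = 8, d_10 = (295 - 8^2)/11 = 231/11 = 21, a_10 = floor((17 + 8)/21) = 1.
  m_11 = 21*1 - 8 = 13, d_11 = (295 - 13^2)/21 = 126/21 = 6, a_11 = floor((17 + 13)/6) = 5.
  m_12 = 6*5 - 13 = 17, d_12 = (295 - 17^2)/6 = 6/6 = 1, a_12 = floor((17 + 17)/1) = 34.
  m_13 = 1*34 - 17 = 17, d_13 = (295 - 17^2)/1 = 6/1 = 6: (m_13, d_13) = (m_1, d_1) = (17, 6), so from here the quotients repeat a_1, ..., a_12; the period length is 12.
Hence the expansion of sqrt(295) is a_0 = 17 followed by the repeating block 5, 1, 2, 3, 2, 6, 2, 3, 2, 1, 5, 34 (period 12).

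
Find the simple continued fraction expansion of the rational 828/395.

[2; 10, 2, 1, 1, 7]

Run the Euclidean algorithm on 828 and 395; the successive quotients are the partial quotients a_0, a_1, ... (each step inverts the fractional part left over by the previous one):
  828 = 2*395 + 38, so a_0 = 2.
  395 = 10*38 + 15, so a_1 = 10.
  38 = 2*15 + 8, so a_2 = 2.
  15 = 1*8 + 7, so a_3 = 1.
  8 = 1*7 + 1, so a_4 = 1.
  7 = 7*1 + 0, so a_5 = 7.
The remainder reaches 0 after 6 divisions, so the expansion has 6 partial quotients, read off in order.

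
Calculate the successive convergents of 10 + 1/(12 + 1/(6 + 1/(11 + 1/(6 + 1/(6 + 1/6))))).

10/1, 121/12, 736/73, 8217/815, 50038/4963, 308445/30593, 1900708/188521

Using the convergent recurrence p_i = a_i*p_{i-1} + p_{i-2}, q_i = a_i*q_{i-1} + q_{i-2} with p_{-2}=0, p_{-1}=1, q_{-2}=1, q_{-1}=0:
  i=0: a_0=10, p_0 = 10*1 + 0 = 10, q_0 = 10*0 + 1 = 1.
  i=1: a_1=12, p_1 = 12*10 + 1 = 121, q_1 = 12*1 + 0 = 12.
  i=2: a_2=6, p_2 = 6*121 + 10 = 736, q_2 = 6*12 + 1 = 73.
  i=3: a_3=11, p_3 = 11*736 + 121 = 8217, q_3 = 11*73 + 12 = 815.
  i=4: a_4=6, p_4 = 6*8217 + 736 = 50038, q_4 = 6*815 + 73 = 4963.
  i=5: a_5=6, p_5 = 6*50038 + 8217 = 308445, q_5 = 6*4963 + 815 = 30593.
  i=6: a_6=6, p_6 = 6*308445 + 50038 = 1900708, q_6 = 6*30593 + 4963 = 188521.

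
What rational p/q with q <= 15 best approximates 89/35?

28/11

Expand x = 89/35 as a continued fraction with the Euclidean algorithm:
  89 = 2*35 + 19, so a_0 = 2.
  35 = 1*19 + 16, so a_1 = 1.
  19 = 1*16 + 3, so a_2 = 1.
  16 = 5*3 + 1, so a_3 = 5.
  3 = 3*1 + 0, so a_4 = 3.
so x = [2; 1, 1, 5, 3].
Convergents (p_i = a_i*p_{i-1} + p_{i-2}, q_i = a_i*q_{i-1} + q_{i-2} with p_{-2}=0, p_{-1}=1, q_{-2}=1, q_{-1}=0), until the denominator exceeds 15:
  i=0: a_0=2, p_0 = 2*1 + 0 = 2, q_0 = 2*0 + 1 = 1.
  i=1: a_1=1, p_1 = 1*2 + 1 = 3, q_1 = 1*1 + 0 = 1.
  i=2: a_2=1, p_2 = 1*3 + 2 = 5, q_2 = 1*1 + 1 = 2.
  i=3: a_3=5, p_3 = 5*5 + 3 = 28, q_3 = 5*2 + 1 = 11.
  i=4: a_4=3, p_4 = 3*28 + 5 = 89, q_4 = 3*11 + 2 = 35.
q_4 = 35 > 15, so the last convergent with denominator <= 15 is p_3/q_3 = 28/11.
The closest fraction with denominator <= 15 is either p_3/q_3 or the intermediate fraction (k*p_3 + p_2)/(k*q_3 + q_2) with the largest k >= 1 whose denominator stays <= 15; these approach x as k grows, and every other convergent or intermediate fraction in range is farther away.
Largest k: floor((15 - q_2)/q_3) = floor((15 - 2)/11) = 1.
That gives (1*28 + 5)/(1*11 + 2) = 33/13.
Compare the errors: |x - 28/11| = |89*11 - 28*35|/(35*11) = 1/385, and |x - 33/13| = |89*13 - 33*35|/(35*13) = 2/455.
Cross-multiplying, 1*455 = 455 < 770 = 2*385, so 1/385 is smaller: the convergent 28/11 is closer to x than 33/13.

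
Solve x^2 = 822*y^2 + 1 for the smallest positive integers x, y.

First expand sqrt(822) as a continued fraction. With x_i = (sqrt(822) + m_i)/d_i and (m_0, d_0) = (0, 1): a_0 = floor(sqrt(822)) = 28, since 28^2 = 784 <= 822 < 841 = 29^2.
Iterate m_{i+1} = d_i*a_i - m_i, d_{i+1} = (822 - m_{i+1}^2)/d_i, a_{i+1} = floor((a_0 + m_{i+1})/d_{i+1}):
  m_1 = 1*28 - 0 = 28, d_1 = (822 - 28^2)/1 = 38/1 = 38, a_1 = floor((28 + 28)/38) = 1.
  m_2 = 38*1 - 28 = 10, d_2 = (822 - 10^2)/38 = 722/38 = 19, a_2 = floor((28 + 10)/19) = 2.
  m_3 = 19*2 - 10 = 28, d_3 = (822 - 28^2)/19 = 38/19 = 2, a_3 = floor((28 + 28)/2) = 28.
  m_4 = 2*28 - 28 = 28, d_4 = (822 - 28^2)/2 = 38/2 = 19, a_4 = floor((28 + 28)/19) = 2.
  m_5 = 19*2 - 28 = 10, d_5 = (822 - 10^2)/19 = 722/19 = 38, a_5 = floor((28 + 10)/38) = 1.
  m_6 = 38*1 - 10 = 28, d_6 = (822 - 28^2)/38 = 38/38 = 1, a_6 = floor((28 + 28)/1) = 56.
  m_7 = 1*56 - 28 = 28, d_7 = (822 - 28^2)/1 = 38/1 = 38: (m_7, d_7) = (m_1, d_1) = (28, 38), so from here the quotients repeat a_1, ..., a_6; the period length is 6.
So sqrt(822) = [28; (1, 2, 28, 2, 1, 56)] with period length k = 6.
k is even, so the fundamental solution of x^2 - 822y^2 = 1 is (p_{k-1}, q_{k-1}) = (p_5, q_5); compute convergents through index 5.
Convergents (p_i = a_i*p_{i-1} + p_{i-2}, q_i = a_i*q_{i-1} + q_{i-2} with p_{-2}=0, p_{-1}=1, q_{-2}=1, q_{-1}=0):
  i=0: a_0=28, p_0 = 28*1 + 0 = 28, q_0 = 28*0 + 1 = 1.
  i=1: a_1=1, p_1 = 1*28 + 1 = 29, q_1 = 1*1 + 0 = 1.
  i=2: a_2=2, p_2 = 2*29 + 28 = 86, q_2 = 2*1 + 1 = 3.
  i=3: a_3=28, p_3 = 28*86 + 29 = 2437, q_3 = 28*3 + 1 = 85.
  i=4: a_4=2, p_4 = 2*2437 + 86 = 4960, q_4 = 2*85 + 3 = 173.
  i=5: a_5=1, p_5 = 1*4960 + 2437 = 7397, q_5 = 1*173 + 85 = 258.
Check: 7397^2 - 822*258^2 = 54715609 - 54715608 = 1, so (x, y) = (7397, 258) solves the equation, and by the theorem it is the least positive solution.

(x, y) = (7397, 258)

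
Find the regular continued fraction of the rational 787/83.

[9; 2, 13, 3]

Run the Euclidean algorithm on 787 and 83; the successive quotients are the partial quotients a_0, a_1, ... (each step inverts the fractional part left over by the previous one):
  787 = 9*83 + 40, so a_0 = 9.
  83 = 2*40 + 3, so a_1 = 2.
  40 = 13*3 + 1, so a_2 = 13.
  3 = 3*1 + 0, so a_3 = 3.
The remainder reaches 0 after 4 divisions, so the expansion has 4 partial quotients, read off in order.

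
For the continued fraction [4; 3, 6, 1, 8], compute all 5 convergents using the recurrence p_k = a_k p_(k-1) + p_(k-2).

Using the convergent recurrence p_i = a_i*p_{i-1} + p_{i-2}, q_i = a_i*q_{i-1} + q_{i-2} with p_{-2}=0, p_{-1}=1, q_{-2}=1, q_{-1}=0:
  i=0: a_0=4, p_0 = 4*1 + 0 = 4, q_0 = 4*0 + 1 = 1.
  i=1: a_1=3, p_1 = 3*4 + 1 = 13, q_1 = 3*1 + 0 = 3.
  i=2: a_2=6, p_2 = 6*13 + 4 = 82, q_2 = 6*3 + 1 = 19.
  i=3: a_3=1, p_3 = 1*82 + 13 = 95, q_3 = 1*19 + 3 = 22.
  i=4: a_4=8, p_4 = 8*95 + 82 = 842, q_4 = 8*22 + 19 = 195.

4/1, 13/3, 82/19, 95/22, 842/195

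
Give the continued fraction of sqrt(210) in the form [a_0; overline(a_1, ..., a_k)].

[14; overline(2, 28)]

Write x_i = (sqrt(210) + m_i)/d_i with (m_0, d_0) = (0, 1). a_0 = floor(sqrt(210)) = 14, since 14^2 = 196 <= 210 < 225 = 15^2.
Iterate m_{i+1} = d_i*a_i - m_i, d_{i+1} = (210 - m_{i+1}^2)/d_i, a_{i+1} = floor((a_0 + m_{i+1})/d_{i+1}):
  m_1 = 1*14 - 0 = 14, d_1 = (210 - 14^2)/1 = 14/1 = 14, a_1 = floor((14 + 14)/14) = 2.
  m_2 = 14*2 - 14 = 14, d_2 = (210 - 14^2)/14 = 14/14 = 1, a_2 = floor((14 + 14)/1) = 28.
  m_3 = 1*28 - 14 = 14, d_3 = (210 - 14^2)/1 = 14/1 = 14: (m_3, d_3) = (m_1, d_1) = (14, 14), so from here the quotients repeat a_1, a_2; the period length is 2.
Hence the expansion of sqrt(210) is a_0 = 14 followed by the repeating block 2, 28 (period 2).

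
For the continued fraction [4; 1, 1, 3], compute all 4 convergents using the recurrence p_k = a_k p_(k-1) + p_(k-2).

Using the convergent recurrence p_i = a_i*p_{i-1} + p_{i-2}, q_i = a_i*q_{i-1} + q_{i-2} with p_{-2}=0, p_{-1}=1, q_{-2}=1, q_{-1}=0:
  i=0: a_0=4, p_0 = 4*1 + 0 = 4, q_0 = 4*0 + 1 = 1.
  i=1: a_1=1, p_1 = 1*4 + 1 = 5, q_1 = 1*1 + 0 = 1.
  i=2: a_2=1, p_2 = 1*5 + 4 = 9, q_2 = 1*1 + 1 = 2.
  i=3: a_3=3, p_3 = 3*9 + 5 = 32, q_3 = 3*2 + 1 = 7.

4/1, 5/1, 9/2, 32/7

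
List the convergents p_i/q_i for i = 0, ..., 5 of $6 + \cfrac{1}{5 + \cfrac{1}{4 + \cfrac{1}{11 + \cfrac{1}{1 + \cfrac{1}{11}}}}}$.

Using the convergent recurrence p_i = a_i*p_{i-1} + p_{i-2}, q_i = a_i*q_{i-1} + q_{i-2} with p_{-2}=0, p_{-1}=1, q_{-2}=1, q_{-1}=0:
  i=0: a_0=6, p_0 = 6*1 + 0 = 6, q_0 = 6*0 + 1 = 1.
  i=1: a_1=5, p_1 = 5*6 + 1 = 31, q_1 = 5*1 + 0 = 5.
  i=2: a_2=4, p_2 = 4*31 + 6 = 130, q_2 = 4*5 + 1 = 21.
  i=3: a_3=11, p_3 = 11*130 + 31 = 1461, q_3 = 11*21 + 5 = 236.
  i=4: a_4=1, p_4 = 1*1461 + 130 = 1591, q_4 = 1*236 + 21 = 257.
  i=5: a_5=11, p_5 = 11*1591 + 1461 = 18962, q_5 = 11*257 + 236 = 3063.

6/1, 31/5, 130/21, 1461/236, 1591/257, 18962/3063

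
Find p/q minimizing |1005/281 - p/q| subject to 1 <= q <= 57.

93/26

Expand x = 1005/281 as a continued fraction with the Euclidean algorithm:
  1005 = 3*281 + 162, so a_0 = 3.
  281 = 1*162 + 119, so a_1 = 1.
  162 = 1*119 + 43, so a_2 = 1.
  119 = 2*43 + 33, so a_3 = 2.
  43 = 1*33 + 10, so a_4 = 1.
  33 = 3*10 + 3, so a_5 = 3.
  10 = 3*3 + 1, so a_6 = 3.
  3 = 3*1 + 0, so a_7 = 3.
so x = [3; 1, 1, 2, 1, 3, 3, 3].
Convergents (p_i = a_i*p_{i-1} + p_{i-2}, q_i = a_i*q_{i-1} + q_{i-2} with p_{-2}=0, p_{-1}=1, q_{-2}=1, q_{-1}=0), until the denominator exceeds 57:
  i=0: a_0=3, p_0 = 3*1 + 0 = 3, q_0 = 3*0 + 1 = 1.
  i=1: a_1=1, p_1 = 1*3 + 1 = 4, q_1 = 1*1 + 0 = 1.
  i=2: a_2=1, p_2 = 1*4 + 3 = 7, q_2 = 1*1 + 1 = 2.
  i=3: a_3=2, p_3 = 2*7 + 4 = 18, q_3 = 2*2 + 1 = 5.
  i=4: a_4=1, p_4 = 1*18 + 7 = 25, q_4 = 1*5 + 2 = 7.
  i=5: a_5=3, p_5 = 3*25 + 18 = 93, q_5 = 3*7 + 5 = 26.
  i=6: a_6=3, p_6 = 3*93 + 25 = 304, q_6 = 3*26 + 7 = 85.
q_6 = 85 > 57, so the last convergent with denominator <= 57 is p_5/q_5 = 93/26.
The closest fraction with denominator <= 57 is either p_5/q_5 or the intermediate fraction (k*p_5 + p_4)/(k*q_5 + q_4) with the largest k >= 1 whose denominator stays <= 57; these approach x as k grows, and every other convergent or intermediate fraction in range is farther away.
Largest k: floor((57 - q_4)/q_5) = floor((57 - 7)/26) = 1.
That gives (1*93 + 25)/(1*26 + 7) = 118/33.
Compare the errors: |x - 93/26| = |1005*26 - 93*281|/(281*26) = 3/7306, and |x - 118/33| = |1005*33 - 118*281|/(281*33) = 7/9273.
Cross-multiplying, 3*9273 = 27819 < 51142 = 7*7306, so 3/7306 is smaller: the convergent 93/26 is closer to x than 118/33.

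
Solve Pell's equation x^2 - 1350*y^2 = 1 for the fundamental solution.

(x, y) = (470449, 12804)

First expand sqrt(1350) as a continued fraction. With x_i = (sqrt(1350) + m_i)/d_i and (m_0, d_0) = (0, 1): a_0 = floor(sqrt(1350)) = 36, since 36^2 = 1296 <= 1350 < 1369 = 37^2.
Iterate m_{i+1} = d_i*a_i - m_i, d_{i+1} = (1350 - m_{i+1}^2)/d_i, a_{i+1} = floor((a_0 + m_{i+1})/d_{i+1}):
  m_1 = 1*36 - 0 = 36, d_1 = (1350 - 36^2)/1 = 54/1 = 54, a_1 = floor((36 + 36)/54) = 1.
  m_2 = 54*1 - 36 = 18, d_2 = (1350 - 18^2)/54 = 1026/54 = 19, a_2 = floor((36 + 18)/19) = 2.
  m_3 = 19*2 - 18 = 20, d_3 = (1350 - 20^2)/19 = 950/19 = 50, a_3 = floor((36 + 20)/50) = 1.
  m_4 = 50*1 - 20 = 30, d_4 = (1350 - 30^2)/50 = 450/50 = 9, a_4 = floor((36 + 30)/9) = 7.
  m_5 = 9*7 - 30 = 33, d_5 = (1350 - 33^2)/9 = 261/9 = 29, a_5 = floor((36 + 33)/29) = 2.
  m_6 = 29*2 - 33 = 25, d_6 = (1350 - 25^2)/29 = 725/29 = 25, a_6 = floor((36 + 25)/25) = 2.
  m_7 = 25*2 - 25 = 25, d_7 = (1350 - 25^2)/25 = 725/25 = 29, a_7 = floor((36 + 25)/29) = 2.
  m_8 = 29*2 - 25 = 33, d_8 = (1350 - 33^2)/29 = 261/29 = 9, a_8 = floor((36 + 33)/9) = 7.
  m_9 = 9*7 - 33 = 30, d_9 = (1350 - 30^2)/9 = 450/9 = 50, a_9 = floor((36 + 30)/50) = 1.
  m_10 = 50*1 - 30 = 20, d_10 = (1350 - 20^2)/50 = 950/50 = 19, a_10 = floor((36 + 20)/19) = 2.
  m_11 = 19*2 - 20 = 18, d_11 = (1350 - 18^2)/19 = 1026/19 = 54, a_11 = floor((36 + 18)/54) = 1.
  m_12 = 54*1 - 18 = 36, d_12 = (1350 - 36^2)/54 = 54/54 = 1, a_12 = floor((36 + 36)/1) = 72.
  m_13 = 1*72 - 36 = 36, d_13 = (1350 - 36^2)/1 = 54/1 = 54: (m_13, d_13) = (m_1, d_1) = (36, 54), so from here the quotients repeat a_1, ..., a_12; the period length is 12.
So sqrt(1350) = [36; (1, 2, 1, 7, 2, 2, 2, 7, 1, 2, 1, 72)] with period length k = 12.
k is even, so the fundamental solution of x^2 - 1350y^2 = 1 is (p_{k-1}, q_{k-1}) = (p_11, q_11); compute convergents through index 11.
Convergents (p_i = a_i*p_{i-1} + p_{i-2}, q_i = a_i*q_{i-1} + q_{i-2} with p_{-2}=0, p_{-1}=1, q_{-2}=1, q_{-1}=0):
  i=0: a_0=36, p_0 = 36*1 + 0 = 36, q_0 = 36*0 + 1 = 1.
  i=1: a_1=1, p_1 = 1*36 + 1 = 37, q_1 = 1*1 + 0 = 1.
  i=2: a_2=2, p_2 = 2*37 + 36 = 110, q_2 = 2*1 + 1 = 3.
  i=3: a_3=1, p_3 = 1*110 + 37 = 147, q_3 = 1*3 + 1 = 4.
  i=4: a_4=7, p_4 = 7*147 + 110 = 1139, q_4 = 7*4 + 3 = 31.
  i=5: a_5=2, p_5 = 2*1139 + 147 = 2425, q_5 = 2*31 + 4 = 66.
  i=6: a_6=2, p_6 = 2*2425 + 1139 = 5989, q_6 = 2*66 + 31 = 163.
  i=7: a_7=2, p_7 = 2*5989 + 2425 = 14403, q_7 = 2*163 + 66 = 392.
  i=8: a_8=7, p_8 = 7*14403 + 5989 = 106810, q_8 = 7*392 + 163 = 2907.
  i=9: a_9=1, p_9 = 1*106810 + 14403 = 121213, q_9 = 1*2907 + 392 = 3299.
  i=10: a_10=2, p_10 = 2*121213 + 106810 = 349236, q_10 = 2*3299 + 2907 = 9505.
  i=11: a_11=1, p_11 = 1*349236 + 121213 = 470449, q_11 = 1*9505 + 3299 = 12804.
Check: 470449^2 - 1350*12804^2 = 221322261601 - 221322261600 = 1, so (x, y) = (470449, 12804) solves the equation, and by the theorem it is the least positive solution.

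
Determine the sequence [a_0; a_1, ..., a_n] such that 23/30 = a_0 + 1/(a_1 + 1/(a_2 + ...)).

Run the Euclidean algorithm on 23 and 30; the successive quotients are the partial quotients a_0, a_1, ... (each step inverts the fractional part left over by the previous one):
  23 = 0*30 + 23, so a_0 = 0.
  30 = 1*23 + 7, so a_1 = 1.
  23 = 3*7 + 2, so a_2 = 3.
  7 = 3*2 + 1, so a_3 = 3.
  2 = 2*1 + 0, so a_4 = 2.
The remainder reaches 0 after 5 divisions, so the expansion has 5 partial quotients, read off in order.

[0; 1, 3, 3, 2]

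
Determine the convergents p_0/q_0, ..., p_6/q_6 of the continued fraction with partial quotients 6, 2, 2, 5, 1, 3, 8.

Using the convergent recurrence p_i = a_i*p_{i-1} + p_{i-2}, q_i = a_i*q_{i-1} + q_{i-2} with p_{-2}=0, p_{-1}=1, q_{-2}=1, q_{-1}=0:
  i=0: a_0=6, p_0 = 6*1 + 0 = 6, q_0 = 6*0 + 1 = 1.
  i=1: a_1=2, p_1 = 2*6 + 1 = 13, q_1 = 2*1 + 0 = 2.
  i=2: a_2=2, p_2 = 2*13 + 6 = 32, q_2 = 2*2 + 1 = 5.
  i=3: a_3=5, p_3 = 5*32 + 13 = 173, q_3 = 5*5 + 2 = 27.
  i=4: a_4=1, p_4 = 1*173 + 32 = 205, q_4 = 1*27 + 5 = 32.
  i=5: a_5=3, p_5 = 3*205 + 173 = 788, q_5 = 3*32 + 27 = 123.
  i=6: a_6=8, p_6 = 8*788 + 205 = 6509, q_6 = 8*123 + 32 = 1016.

6/1, 13/2, 32/5, 173/27, 205/32, 788/123, 6509/1016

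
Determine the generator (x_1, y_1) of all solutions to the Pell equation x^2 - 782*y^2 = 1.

First expand sqrt(782) as a continued fraction. With x_i = (sqrt(782) + m_i)/d_i and (m_0, d_0) = (0, 1): a_0 = floor(sqrt(782)) = 27, since 27^2 = 729 <= 782 < 784 = 28^2.
Iterate m_{i+1} = d_i*a_i - m_i, d_{i+1} = (782 - m_{i+1}^2)/d_i, a_{i+1} = floor((a_0 + m_{i+1})/d_{i+1}):
  m_1 = 1*27 - 0 = 27, d_1 = (782 - 27^2)/1 = 53/1 = 53, a_1 = floor((27 + 27)/53) = 1.
  m_2 = 53*1 - 27 = 26, d_2 = (782 - 26^2)/53 = 106/53 = 2, a_2 = floor((27 + 26)/2) = 26.
  m_3 = 2*26 - 26 = 26, d_3 = (782 - 26^2)/2 = 106/2 = 53, a_3 = floor((27 + 26)/53) = 1.
  m_4 = 53*1 - 26 = 27, d_4 = (782 - 27^2)/53 = 53/53 = 1, a_4 = floor((27 + 27)/1) = 54.
  m_5 = 1*54 - 27 = 27, d_5 = (782 - 27^2)/1 = 53/1 = 53: (m_5, d_5) = (m_1, d_1) = (27, 53), so from here the quotients repeat a_1, ..., a_4; the period length is 4.
So sqrt(782) = [27; (1, 26, 1, 54)] with period length k = 4.
k is even, so the fundamental solution of x^2 - 782y^2 = 1 is (p_{k-1}, q_{k-1}) = (p_3, q_3); compute convergents through index 3.
Convergents (p_i = a_i*p_{i-1} + p_{i-2}, q_i = a_i*q_{i-1} + q_{i-2} with p_{-2}=0, p_{-1}=1, q_{-2}=1, q_{-1}=0):
  i=0: a_0=27, p_0 = 27*1 + 0 = 27, q_0 = 27*0 + 1 = 1.
  i=1: a_1=1, p_1 = 1*27 + 1 = 28, q_1 = 1*1 + 0 = 1.
  i=2: a_2=26, p_2 = 26*28 + 27 = 755, q_2 = 26*1 + 1 = 27.
  i=3: a_3=1, p_3 = 1*755 + 28 = 783, q_3 = 1*27 + 1 = 28.
Check: 783^2 - 782*28^2 = 613089 - 613088 = 1, so (x, y) = (783, 28) solves the equation, and by the theorem it is the least positive solution.

(x, y) = (783, 28)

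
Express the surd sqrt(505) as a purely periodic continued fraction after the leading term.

[22; (2, 8, 2, 44)]

Write x_i = (sqrt(505) + m_i)/d_i with (m_0, d_0) = (0, 1). a_0 = floor(sqrt(505)) = 22, since 22^2 = 484 <= 505 < 529 = 23^2.
Iterate m_{i+1} = d_i*a_i - m_i, d_{i+1} = (505 - m_{i+1}^2)/d_i, a_{i+1} = floor((a_0 + m_{i+1})/d_{i+1}):
  m_1 = 1*22 - 0 = 22, d_1 = (505 - 22^2)/1 = 21/1 = 21, a_1 = floor((22 + 22)/21) = 2.
  m_2 = 21*2 - 22 = 20, d_2 = (505 - 20^2)/21 = 105/21 = 5, a_2 = floor((22 + 20)/5) = 8.
  m_3 = 5*8 - 20 = 20, d_3 = (505 - 20^2)/5 = 105/5 = 21, a_3 = floor((22 + 20)/21) = 2.
  m_4 = 21*2 - 20 = 22, d_4 = (505 - 22^2)/21 = 21/21 = 1, a_4 = floor((22 + 22)/1) = 44.
  m_5 = 1*44 - 22 = 22, d_5 = (505 - 22^2)/1 = 21/1 = 21: (m_5, d_5) = (m_1, d_1) = (22, 21), so from here the quotients repeat a_1, ..., a_4; the period length is 4.
Hence the expansion of sqrt(505) is a_0 = 22 followed by the repeating block 2, 8, 2, 44 (period 4).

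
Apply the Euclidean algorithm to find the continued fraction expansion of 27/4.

[6; 1, 3]

Run the Euclidean algorithm on 27 and 4; the successive quotients are the partial quotients a_0, a_1, ... (each step inverts the fractional part left over by the previous one):
  27 = 6*4 + 3, so a_0 = 6.
  4 = 1*3 + 1, so a_1 = 1.
  3 = 3*1 + 0, so a_2 = 3.
The remainder reaches 0 after 3 divisions, so the expansion has 3 partial quotients, read off in order.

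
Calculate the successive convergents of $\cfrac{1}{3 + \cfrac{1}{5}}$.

0/1, 1/3, 5/16

Using the convergent recurrence p_i = a_i*p_{i-1} + p_{i-2}, q_i = a_i*q_{i-1} + q_{i-2} with p_{-2}=0, p_{-1}=1, q_{-2}=1, q_{-1}=0:
  i=0: a_0=0, p_0 = 0*1 + 0 = 0, q_0 = 0*0 + 1 = 1.
  i=1: a_1=3, p_1 = 3*0 + 1 = 1, q_1 = 3*1 + 0 = 3.
  i=2: a_2=5, p_2 = 5*1 + 0 = 5, q_2 = 5*3 + 1 = 16.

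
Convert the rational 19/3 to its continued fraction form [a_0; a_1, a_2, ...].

Run the Euclidean algorithm on 19 and 3; the successive quotients are the partial quotients a_0, a_1, ... (each step inverts the fractional part left over by the previous one):
  19 = 6*3 + 1, so a_0 = 6.
  3 = 3*1 + 0, so a_1 = 3.
The remainder reaches 0 after 2 divisions, so the expansion has 2 partial quotients, read off in order.

[6; 3]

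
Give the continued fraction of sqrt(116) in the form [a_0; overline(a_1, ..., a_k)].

Write x_i = (sqrt(116) + m_i)/d_i with (m_0, d_0) = (0, 1). a_0 = floor(sqrt(116)) = 10, since 10^2 = 100 <= 116 < 121 = 11^2.
Iterate m_{i+1} = d_i*a_i - m_i, d_{i+1} = (116 - m_{i+1}^2)/d_i, a_{i+1} = floor((a_0 + m_{i+1})/d_{i+1}):
  m_1 = 1*10 - 0 = 10, d_1 = (116 - 10^2)/1 = 16/1 = 16, a_1 = floor((10 + 10)/16) = 1.
  m_2 = 16*1 - 10 = 6, d_2 = (116 - 6^2)/16 = 80/16 = 5, a_2 = floor((10 + 6)/5) = 3.
  m_3 = 5*3 - 6 = 9, d_3 = (116 - 9^2)/5 = 35/5 = 7, a_3 = floor((10 + 9)/7) = 2.
  m_4 = 7*2 - 9 = 5, d_4 = (116 - 5^2)/7 = 91/7 = 13, a_4 = floor((10 + 5)/13) = 1.
  m_5 = 13*1 - 5 = 8, d_5 = (116 - 8^2)/13 = 52/13 = 4, a_5 = floor((10 + 8)/4) = 4.
  m_6 = 4*4 - 8 = 8, d_6 = (116 - 8^2)/4 = 52/4 = 13, a_6 = floor((10 + 8)/13) = 1.
  m_7 = 13*1 - 8 = 5, d_7 = (116 - 5^2)/13 = 91/13 = 7, a_7 = floor((10 + 5)/7) = 2.
  m_8 = 7*2 - 5 = 9, d_8 = (116 - 9^2)/7 = 35/7 = 5, a_8 = floor((10 + 9)/5) = 3.
  m_9 = 5*3 - 9 = 6, d_9 = (116 - 6^2)/5 = 80/5 = 16, a_9 = floor((10 + 6)/16) = 1.
  m_10 = 16*1 - 6 = 10, d_10 = (116 - 10^2)/16 = 16/16 = 1, a_10 = floor((10 + 10)/1) = 20.
  m_11 = 1*20 - 10 = 10, d_11 = (116 - 10^2)/1 = 16/1 = 16: (m_11, d_11) = (m_1, d_1) = (10, 16), so from here the quotients repeat a_1, ..., a_10; the period length is 10.
Hence the expansion of sqrt(116) is a_0 = 10 followed by the repeating block 1, 3, 2, 1, 4, 1, 2, 3, 1, 20 (period 10).

[10; overline(1, 3, 2, 1, 4, 1, 2, 3, 1, 20)]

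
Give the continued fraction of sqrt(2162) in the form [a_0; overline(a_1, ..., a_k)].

Write x_i = (sqrt(2162) + m_i)/d_i with (m_0, d_0) = (0, 1). a_0 = floor(sqrt(2162)) = 46, since 46^2 = 2116 <= 2162 < 2209 = 47^2.
Iterate m_{i+1} = d_i*a_i - m_i, d_{i+1} = (2162 - m_{i+1}^2)/d_i, a_{i+1} = floor((a_0 + m_{i+1})/d_{i+1}):
  m_1 = 1*46 - 0 = 46, d_1 = (2162 - 46^2)/1 = 46/1 = 46, a_1 = floor((46 + 46)/46) = 2.
  m_2 = 46*2 - 46 = 46, d_2 = (2162 - 46^2)/46 = 46/46 = 1, a_2 = floor((46 + 46)/1) = 92.
  m_3 = 1*92 - 46 = 46, d_3 = (2162 - 46^2)/1 = 46/1 = 46: (m_3, d_3) = (m_1, d_1) = (46, 46), so from here the quotients repeat a_1, a_2; the period length is 2.
Hence the expansion of sqrt(2162) is a_0 = 46 followed by the repeating block 2, 92 (period 2).

[46; overline(2, 92)]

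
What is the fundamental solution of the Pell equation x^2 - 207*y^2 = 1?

First expand sqrt(207) as a continued fraction. With x_i = (sqrt(207) + m_i)/d_i and (m_0, d_0) = (0, 1): a_0 = floor(sqrt(207)) = 14, since 14^2 = 196 <= 207 < 225 = 15^2.
Iterate m_{i+1} = d_i*a_i - m_i, d_{i+1} = (207 - m_{i+1}^2)/d_i, a_{i+1} = floor((a_0 + m_{i+1})/d_{i+1}):
  m_1 = 1*14 - 0 = 14, d_1 = (207 - 14^2)/1 = 11/1 = 11, a_1 = floor((14 + 14)/11) = 2.
  m_2 = 11*2 - 14 = 8, d_2 = (207 - 8^2)/11 = 143/11 = 13, a_2 = floor((14 + 8)/13) = 1.
  m_3 = 13*1 - 8 = 5, d_3 = (207 - 5^2)/13 = 182/13 = 14, a_3 = floor((14 + 5)/14) = 1.
  m_4 = 14*1 - 5 = 9, d_4 = (207 - 9^2)/14 = 126/14 = 9, a_4 = floor((14 + 9)/9) = 2.
  m_5 = 9*2 - 9 = 9, d_5 = (207 - 9^2)/9 = 126/9 = 14, a_5 = floor((14 + 9)/14) = 1.
  m_6 = 14*1 - 9 = 5, d_6 = (207 - 5^2)/14 = 182/14 = 13, a_6 = floor((14 + 5)/13) = 1.
  m_7 = 13*1 - 5 = 8, d_7 = (207 - 8^2)/13 = 143/13 = 11, a_7 = floor((14 + 8)/11) = 2.
  m_8 = 11*2 - 8 = 14, d_8 = (207 - 14^2)/11 = 11/11 = 1, a_8 = floor((14 + 14)/1) = 28.
  m_9 = 1*28 - 14 = 14, d_9 = (207 - 14^2)/1 = 11/1 = 11: (m_9, d_9) = (m_1, d_1) = (14, 11), so from here the quotients repeat a_1, ..., a_8; the period length is 8.
So sqrt(207) = [14; (2, 1, 1, 2, 1, 1, 2, 28)] with period length k = 8.
k is even, so the fundamental solution of x^2 - 207y^2 = 1 is (p_{k-1}, q_{k-1}) = (p_7, q_7); compute convergents through index 7.
Convergents (p_i = a_i*p_{i-1} + p_{i-2}, q_i = a_i*q_{i-1} + q_{i-2} with p_{-2}=0, p_{-1}=1, q_{-2}=1, q_{-1}=0):
  i=0: a_0=14, p_0 = 14*1 + 0 = 14, q_0 = 14*0 + 1 = 1.
  i=1: a_1=2, p_1 = 2*14 + 1 = 29, q_1 = 2*1 + 0 = 2.
  i=2: a_2=1, p_2 = 1*29 + 14 = 43, q_2 = 1*2 + 1 = 3.
  i=3: a_3=1, p_3 = 1*43 + 29 = 72, q_3 = 1*3 + 2 = 5.
  i=4: a_4=2, p_4 = 2*72 + 43 = 187, q_4 = 2*5 + 3 = 13.
  i=5: a_5=1, p_5 = 1*187 + 72 = 259, q_5 = 1*13 + 5 = 18.
  i=6: a_6=1, p_6 = 1*259 + 187 = 446, q_6 = 1*18 + 13 = 31.
  i=7: a_7=2, p_7 = 2*446 + 259 = 1151, q_7 = 2*31 + 18 = 80.
Check: 1151^2 - 207*80^2 = 1324801 - 1324800 = 1, so (x, y) = (1151, 80) solves the equation, and by the theorem it is the least positive solution.

(x, y) = (1151, 80)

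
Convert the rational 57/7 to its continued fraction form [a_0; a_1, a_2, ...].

Run the Euclidean algorithm on 57 and 7; the successive quotients are the partial quotients a_0, a_1, ... (each step inverts the fractional part left over by the previous one):
  57 = 8*7 + 1, so a_0 = 8.
  7 = 7*1 + 0, so a_1 = 7.
The remainder reaches 0 after 2 divisions, so the expansion has 2 partial quotients, read off in order.

[8; 7]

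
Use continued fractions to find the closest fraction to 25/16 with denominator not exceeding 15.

Expand x = 25/16 as a continued fraction with the Euclidean algorithm:
  25 = 1*16 + 9, so a_0 = 1.
  16 = 1*9 + 7, so a_1 = 1.
  9 = 1*7 + 2, so a_2 = 1.
  7 = 3*2 + 1, so a_3 = 3.
  2 = 2*1 + 0, so a_4 = 2.
so x = [1; 1, 1, 3, 2].
Convergents (p_i = a_i*p_{i-1} + p_{i-2}, q_i = a_i*q_{i-1} + q_{i-2} with p_{-2}=0, p_{-1}=1, q_{-2}=1, q_{-1}=0), until the denominator exceeds 15:
  i=0: a_0=1, p_0 = 1*1 + 0 = 1, q_0 = 1*0 + 1 = 1.
  i=1: a_1=1, p_1 = 1*1 + 1 = 2, q_1 = 1*1 + 0 = 1.
  i=2: a_2=1, p_2 = 1*2 + 1 = 3, q_2 = 1*1 + 1 = 2.
  i=3: a_3=3, p_3 = 3*3 + 2 = 11, q_3 = 3*2 + 1 = 7.
  i=4: a_4=2, p_4 = 2*11 + 3 = 25, q_4 = 2*7 + 2 = 16.
q_4 = 16 > 15, so the last convergent with denominator <= 15 is p_3/q_3 = 11/7.
The closest fraction with denominator <= 15 is either p_3/q_3 or the intermediate fraction (k*p_3 + p_2)/(k*q_3 + q_2) with the largest k >= 1 whose denominator stays <= 15; these approach x as k grows, and every other convergent or intermediate fraction in range is farther away.
Largest k: floor((15 - q_2)/q_3) = floor((15 - 2)/7) = 1.
That gives (1*11 + 3)/(1*7 + 2) = 14/9.
Compare the errors: |x - 11/7| = |25*7 - 11*16|/(16*7) = 1/112, and |x - 14/9| = |25*9 - 14*16|/(16*9) = 1/144.
Cross-multiplying, 1*112 = 112 < 144 = 1*144, so 1/144 is smaller: the intermediate fraction 14/9 is closer to x than 11/7.

14/9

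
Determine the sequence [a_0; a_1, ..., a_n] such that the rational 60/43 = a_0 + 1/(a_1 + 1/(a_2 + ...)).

Run the Euclidean algorithm on 60 and 43; the successive quotients are the partial quotients a_0, a_1, ... (each step inverts the fractional part left over by the previous one):
  60 = 1*43 + 17, so a_0 = 1.
  43 = 2*17 + 9, so a_1 = 2.
  17 = 1*9 + 8, so a_2 = 1.
  9 = 1*8 + 1, so a_3 = 1.
  8 = 8*1 + 0, so a_4 = 8.
The remainder reaches 0 after 5 divisions, so the expansion has 5 partial quotients, read off in order.

[1; 2, 1, 1, 8]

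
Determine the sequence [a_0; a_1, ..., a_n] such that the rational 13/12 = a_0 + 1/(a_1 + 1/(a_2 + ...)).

[1; 12]

Run the Euclidean algorithm on 13 and 12; the successive quotients are the partial quotients a_0, a_1, ... (each step inverts the fractional part left over by the previous one):
  13 = 1*12 + 1, so a_0 = 1.
  12 = 12*1 + 0, so a_1 = 12.
The remainder reaches 0 after 2 divisions, so the expansion has 2 partial quotients, read off in order.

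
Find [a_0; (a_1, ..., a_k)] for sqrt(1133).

Write x_i = (sqrt(1133) + m_i)/d_i with (m_0, d_0) = (0, 1). a_0 = floor(sqrt(1133)) = 33, since 33^2 = 1089 <= 1133 < 1156 = 34^2.
Iterate m_{i+1} = d_i*a_i - m_i, d_{i+1} = (1133 - m_{i+1}^2)/d_i, a_{i+1} = floor((a_0 + m_{i+1})/d_{i+1}):
  m_1 = 1*33 - 0 = 33, d_1 = (1133 - 33^2)/1 = 44/1 = 44, a_1 = floor((33 + 33)/44) = 1.
  m_2 = 44*1 - 33 = 11, d_2 = (1133 - 11^2)/44 = 1012/44 = 23, a_2 = floor((33 + 11)/23) = 1.
  m_3 = 23*1 - 11 = 12, d_3 = (1133 - 12^2)/23 = 989/23 = 43, a_3 = floor((33 + 12)/43) = 1.
  m_4 = 43*1 - 12 = 31, d_4 = (1133 - 31^2)/43 = 172/43 = 4, a_4 = floor((33 + 31)/4) = 16.
  m_5 = 4*16 - 31 = 33, d_5 = (1133 - 33^2)/4 = 44/4 = 11, a_5 = floor((33 + 33)/11) = 6.
  m_6 = 11*6 - 33 = 33, d_6 = (1133 - 33^2)/11 = 44/11 = 4, a_6 = floor((33 + 33)/4) = 16.
  m_7 = 4*16 - 33 = 31, d_7 = (1133 - 31^2)/4 = 172/4 = 43, a_7 = floor((33 + 31)/43) = 1.
  m_8 = 43*1 - 31 = 12, d_8 = (1133 - 12^2)/43 = 989/43 = 23, a_8 = floor((33 + 12)/23) = 1.
  m_9 = 23*1 - 12 = 11, d_9 = (1133 - 11^2)/23 = 1012/23 = 44, a_9 = floor((33 + 11)/44) = 1.
  m_10 = 44*1 - 11 = 33, d_10 = (1133 - 33^2)/44 = 44/44 = 1, a_10 = floor((33 + 33)/1) = 66.
  m_11 = 1*66 - 33 = 33, d_11 = (1133 - 33^2)/1 = 44/1 = 44: (m_11, d_11) = (m_1, d_1) = (33, 44), so from here the quotients repeat a_1, ..., a_10; the period length is 10.
Hence the expansion of sqrt(1133) is a_0 = 33 followed by the repeating block 1, 1, 1, 16, 6, 16, 1, 1, 1, 66 (period 10).

[33; (1, 1, 1, 16, 6, 16, 1, 1, 1, 66)]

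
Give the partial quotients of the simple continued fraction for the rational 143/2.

Run the Euclidean algorithm on 143 and 2; the successive quotients are the partial quotients a_0, a_1, ... (each step inverts the fractional part left over by the previous one):
  143 = 71*2 + 1, so a_0 = 71.
  2 = 2*1 + 0, so a_1 = 2.
The remainder reaches 0 after 2 divisions, so the expansion has 2 partial quotients, read off in order.

[71; 2]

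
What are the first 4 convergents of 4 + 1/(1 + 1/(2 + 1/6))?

4/1, 5/1, 14/3, 89/19

Using the convergent recurrence p_i = a_i*p_{i-1} + p_{i-2}, q_i = a_i*q_{i-1} + q_{i-2} with p_{-2}=0, p_{-1}=1, q_{-2}=1, q_{-1}=0:
  i=0: a_0=4, p_0 = 4*1 + 0 = 4, q_0 = 4*0 + 1 = 1.
  i=1: a_1=1, p_1 = 1*4 + 1 = 5, q_1 = 1*1 + 0 = 1.
  i=2: a_2=2, p_2 = 2*5 + 4 = 14, q_2 = 2*1 + 1 = 3.
  i=3: a_3=6, p_3 = 6*14 + 5 = 89, q_3 = 6*3 + 1 = 19.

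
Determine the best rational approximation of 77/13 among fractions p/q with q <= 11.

Expand x = 77/13 as a continued fraction with the Euclidean algorithm:
  77 = 5*13 + 12, so a_0 = 5.
  13 = 1*12 + 1, so a_1 = 1.
  12 = 12*1 + 0, so a_2 = 12.
so x = [5; 1, 12].
Convergents (p_i = a_i*p_{i-1} + p_{i-2}, q_i = a_i*q_{i-1} + q_{i-2} with p_{-2}=0, p_{-1}=1, q_{-2}=1, q_{-1}=0), until the denominator exceeds 11:
  i=0: a_0=5, p_0 = 5*1 + 0 = 5, q_0 = 5*0 + 1 = 1.
  i=1: a_1=1, p_1 = 1*5 + 1 = 6, q_1 = 1*1 + 0 = 1.
  i=2: a_2=12, p_2 = 12*6 + 5 = 77, q_2 = 12*1 + 1 = 13.
q_2 = 13 > 11, so the last convergent with denominator <= 11 is p_1/q_1 = 6/1.
The closest fraction with denominator <= 11 is either p_1/q_1 or the intermediate fraction (k*p_1 + p_0)/(k*q_1 + q_0) with the largest k >= 1 whose denominator stays <= 11; these approach x as k grows, and every other convergent or intermediate fraction in range is farther away.
Largest k: floor((11 - q_0)/q_1) = floor((11 - 1)/1) = 10.
That gives (10*6 + 5)/(10*1 + 1) = 65/11.
Compare the errors: |x - 6/1| = |77*1 - 6*13|/(13*1) = 1/13, and |x - 65/11| = |77*11 - 65*13|/(13*11) = 2/143.
Cross-multiplying, 2*13 = 26 < 143 = 1*143, so 2/143 is smaller: the intermediate fraction 65/11 is closer to x than 6/1.

65/11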